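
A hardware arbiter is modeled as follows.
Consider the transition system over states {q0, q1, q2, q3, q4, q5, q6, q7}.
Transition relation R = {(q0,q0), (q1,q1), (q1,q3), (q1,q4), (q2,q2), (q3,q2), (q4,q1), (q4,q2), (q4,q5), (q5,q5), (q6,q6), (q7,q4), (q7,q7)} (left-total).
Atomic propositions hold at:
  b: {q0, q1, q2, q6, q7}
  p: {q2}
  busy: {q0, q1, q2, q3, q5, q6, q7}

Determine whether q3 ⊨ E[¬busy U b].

No

Sat(¬busy) = {q4}
E[¬busy U b]: least fixpoint, start Z0 = Sat(b) = {q0, q1, q2, q6, q7}, add states in Sat(¬busy) with some successor in Z. Z1 = {q0, q1, q2, q4, q6, q7}; fixed.
Sat(E[¬busy U b]) = {q0, q1, q2, q4, q6, q7}
q3 ∉ Sat(E[¬busy U b]) = {q0, q1, q2, q4, q6, q7}, so the formula does not hold at q3.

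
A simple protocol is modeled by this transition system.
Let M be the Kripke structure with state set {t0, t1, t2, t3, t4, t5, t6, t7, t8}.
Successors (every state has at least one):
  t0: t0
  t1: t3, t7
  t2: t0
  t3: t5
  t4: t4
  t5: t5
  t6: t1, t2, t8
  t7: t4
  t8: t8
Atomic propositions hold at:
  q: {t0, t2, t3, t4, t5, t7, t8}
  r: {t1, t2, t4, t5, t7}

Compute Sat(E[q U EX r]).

{t1, t3, t4, t5, t6, t7}

Sat(EX r) = {s : some successor in {t1, t2, t4, t5, t7}} = {t1, t3, t4, t5, t6, t7}
E[q U EX r]: least fixpoint, start Z0 = Sat(EX r) = {t1, t3, t4, t5, t6, t7}, add states in Sat(q) with some successor in Z. Already a fixed point.
Sat(E[q U EX r]) = {t1, t3, t4, t5, t6, t7}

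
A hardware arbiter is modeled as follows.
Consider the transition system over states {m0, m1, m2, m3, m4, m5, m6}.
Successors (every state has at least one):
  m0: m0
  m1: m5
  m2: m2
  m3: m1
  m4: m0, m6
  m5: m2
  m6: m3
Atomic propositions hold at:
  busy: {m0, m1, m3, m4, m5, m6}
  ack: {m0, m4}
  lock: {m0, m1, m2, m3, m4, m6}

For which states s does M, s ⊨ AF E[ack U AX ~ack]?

{m1, m2, m3, m4, m5, m6}

Sat(~ack) = {m1, m2, m3, m5, m6}
Sat(AX ~ack) = {s : every successor in {m1, m2, m3, m5, m6}} = {m1, m2, m3, m5, m6}
E[ack U AX ~ack]: least fixpoint, start Z0 = Sat(AX ~ack) = {m1, m2, m3, m5, m6}, add states in Sat(ack) with some successor in Z. Z1 = {m1, m2, m3, m4, m5, m6}; fixed.
Sat(E[ack U AX ~ack]) = {m1, m2, m3, m4, m5, m6}
AF E[ack U AX ~ack]: least fixpoint, start Z0 = {m1, m2, m3, m4, m5, m6}, add states with every successor in Z. Already a fixed point.
Sat(AF E[ack U AX ~ack]) = {m1, m2, m3, m4, m5, m6}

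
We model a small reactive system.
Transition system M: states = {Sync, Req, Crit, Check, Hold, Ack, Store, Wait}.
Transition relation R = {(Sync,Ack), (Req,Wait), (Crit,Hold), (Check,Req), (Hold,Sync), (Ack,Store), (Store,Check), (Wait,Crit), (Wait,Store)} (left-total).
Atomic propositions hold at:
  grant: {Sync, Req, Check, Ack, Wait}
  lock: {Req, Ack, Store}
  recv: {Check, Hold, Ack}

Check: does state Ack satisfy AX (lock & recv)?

No

Sat(lock & recv) = {Ack}
Sat(AX (lock & recv)) = {s : every successor in {Ack}} = {Sync}
Ack ∉ Sat(AX (lock & recv)) = {Sync}, so the formula does not hold at Ack.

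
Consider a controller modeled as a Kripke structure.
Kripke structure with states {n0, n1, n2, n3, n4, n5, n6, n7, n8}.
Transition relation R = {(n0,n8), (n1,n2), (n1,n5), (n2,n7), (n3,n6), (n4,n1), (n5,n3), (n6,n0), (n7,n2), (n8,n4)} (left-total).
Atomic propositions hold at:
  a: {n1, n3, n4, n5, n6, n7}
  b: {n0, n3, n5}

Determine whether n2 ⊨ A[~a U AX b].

Sat(~a) = {n0, n2, n8}
Sat(AX b) = {s : every successor in {n0, n3, n5}} = {n5, n6}
A[~a U AX b]: least fixpoint, start Z0 = Sat(AX b) = {n5, n6}, add states in Sat(~a) with every successor in Z. Already a fixed point.
Sat(A[~a U AX b]) = {n5, n6}
n2 ∉ Sat(A[~a U AX b]) = {n5, n6}, so the formula does not hold at n2.

No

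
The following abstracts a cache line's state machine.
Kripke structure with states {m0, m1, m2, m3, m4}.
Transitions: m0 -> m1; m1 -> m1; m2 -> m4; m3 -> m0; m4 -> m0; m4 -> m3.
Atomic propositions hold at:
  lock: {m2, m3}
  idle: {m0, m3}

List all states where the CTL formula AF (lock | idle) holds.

Sat(lock | idle) = {m0, m2, m3}
AF (lock | idle): least fixpoint, start Z0 = {m0, m2, m3}, add states with every successor in Z. Z1 = {m0, m2, m3, m4}; fixed.
Sat(AF (lock | idle)) = {m0, m2, m3, m4}

{m0, m2, m3, m4}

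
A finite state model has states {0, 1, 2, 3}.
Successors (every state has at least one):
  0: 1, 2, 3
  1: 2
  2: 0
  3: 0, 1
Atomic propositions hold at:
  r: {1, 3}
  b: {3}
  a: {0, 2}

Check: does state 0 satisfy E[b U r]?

No

E[b U r]: least fixpoint, start Z0 = Sat(r) = {1, 3}, add states in Sat(b) with some successor in Z. Already a fixed point.
Sat(E[b U r]) = {1, 3}
0 ∉ Sat(E[b U r]) = {1, 3}, so the formula does not hold at 0.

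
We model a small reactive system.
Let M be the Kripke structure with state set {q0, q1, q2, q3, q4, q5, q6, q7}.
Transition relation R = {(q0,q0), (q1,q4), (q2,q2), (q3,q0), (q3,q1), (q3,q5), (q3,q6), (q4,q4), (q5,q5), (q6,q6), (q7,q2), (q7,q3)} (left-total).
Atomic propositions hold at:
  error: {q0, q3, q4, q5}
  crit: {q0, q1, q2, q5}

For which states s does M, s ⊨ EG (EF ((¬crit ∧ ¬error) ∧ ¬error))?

{q3, q6, q7}

Sat(¬crit) = {q3, q4, q6, q7}
Sat(¬error) = {q1, q2, q6, q7}
Sat(¬crit ∧ ¬error) = {q6, q7}
Sat((¬crit ∧ ¬error) ∧ ¬error) = {q6, q7}
EF ((¬crit ∧ ¬error) ∧ ¬error): least fixpoint, start Z0 = {q6, q7}, add states with some successor in Z. Z1 = {q3, q6, q7}; fixed.
Sat(EF ((¬crit ∧ ¬error) ∧ ¬error)) = {q3, q6, q7}
EG (EF ((¬crit ∧ ¬error) ∧ ¬error)): greatest fixpoint, start Z0 = {q3, q6, q7}, keep only states in Sat with some successor in Z. Already a fixed point.
Sat(EG (EF ((¬crit ∧ ¬error) ∧ ¬error))) = {q3, q6, q7}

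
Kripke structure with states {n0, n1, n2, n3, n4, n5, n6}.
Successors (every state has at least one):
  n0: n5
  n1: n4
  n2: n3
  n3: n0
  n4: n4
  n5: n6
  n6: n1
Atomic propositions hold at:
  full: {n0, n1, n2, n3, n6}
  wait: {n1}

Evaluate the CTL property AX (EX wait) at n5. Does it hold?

Yes

Sat(EX wait) = {s : some successor in {n1}} = {n6}
Sat(AX (EX wait)) = {s : every successor in {n6}} = {n5}
n5 ∈ Sat(AX (EX wait)) = {n5}, so the formula holds at n5.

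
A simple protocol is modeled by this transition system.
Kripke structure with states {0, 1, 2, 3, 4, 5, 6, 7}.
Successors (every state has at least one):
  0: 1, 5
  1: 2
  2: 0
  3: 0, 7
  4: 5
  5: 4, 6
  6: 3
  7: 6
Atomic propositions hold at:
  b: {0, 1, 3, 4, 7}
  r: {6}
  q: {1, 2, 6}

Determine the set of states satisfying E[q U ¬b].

Sat(¬b) = {2, 5, 6}
E[q U ¬b]: least fixpoint, start Z0 = Sat(¬b) = {2, 5, 6}, add states in Sat(q) with some successor in Z. Z1 = {1, 2, 5, 6}; fixed.
Sat(E[q U ¬b]) = {1, 2, 5, 6}

{1, 2, 5, 6}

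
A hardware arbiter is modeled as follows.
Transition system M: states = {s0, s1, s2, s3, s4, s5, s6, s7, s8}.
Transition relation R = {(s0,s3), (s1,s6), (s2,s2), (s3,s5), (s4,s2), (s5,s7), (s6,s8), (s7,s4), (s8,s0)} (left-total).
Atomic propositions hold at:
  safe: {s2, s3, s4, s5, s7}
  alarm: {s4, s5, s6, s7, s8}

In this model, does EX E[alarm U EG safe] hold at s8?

No

EG safe: greatest fixpoint, start Z0 = {s2, s3, s4, s5, s7}, keep only states in Sat with some successor in Z. Already a fixed point.
Sat(EG safe) = {s2, s3, s4, s5, s7}
E[alarm U EG safe]: least fixpoint, start Z0 = Sat(EG safe) = {s2, s3, s4, s5, s7}, add states in Sat(alarm) with some successor in Z. Already a fixed point.
Sat(E[alarm U EG safe]) = {s2, s3, s4, s5, s7}
Sat(EX E[alarm U EG safe]) = {s : some successor in {s2, s3, s4, s5, s7}} = {s0, s2, s3, s4, s5, s7}
s8 ∉ Sat(EX E[alarm U EG safe]) = {s0, s2, s3, s4, s5, s7}, so the formula does not hold at s8.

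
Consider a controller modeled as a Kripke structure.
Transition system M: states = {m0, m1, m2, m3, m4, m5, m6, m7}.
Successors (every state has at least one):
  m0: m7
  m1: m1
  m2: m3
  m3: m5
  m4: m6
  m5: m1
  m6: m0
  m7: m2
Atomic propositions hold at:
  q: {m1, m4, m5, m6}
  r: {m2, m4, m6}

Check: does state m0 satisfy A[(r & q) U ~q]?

Sat(r & q) = {m4, m6}
Sat(~q) = {m0, m2, m3, m7}
A[(r & q) U ~q]: least fixpoint, start Z0 = Sat(~q) = {m0, m2, m3, m7}, add states in Sat(r & q) with every successor in Z. Z1 = {m0, m2, m3, m6, m7}; Z2 = {m0, m2, m3, m4, m6, m7}; fixed.
Sat(A[(r & q) U ~q]) = {m0, m2, m3, m4, m6, m7}
m0 ∈ Sat(A[(r & q) U ~q]) = {m0, m2, m3, m4, m6, m7}, so the formula holds at m0.

Yes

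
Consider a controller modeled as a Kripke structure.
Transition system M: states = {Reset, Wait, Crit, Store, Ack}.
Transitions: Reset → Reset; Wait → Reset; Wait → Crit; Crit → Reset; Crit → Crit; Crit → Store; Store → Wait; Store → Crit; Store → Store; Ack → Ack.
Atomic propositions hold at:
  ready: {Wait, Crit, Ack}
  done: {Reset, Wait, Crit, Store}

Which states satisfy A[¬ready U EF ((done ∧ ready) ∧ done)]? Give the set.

Sat(¬ready) = {Reset, Store}
Sat(done ∧ ready) = {Wait, Crit}
Sat((done ∧ ready) ∧ done) = {Wait, Crit}
EF ((done ∧ ready) ∧ done): least fixpoint, start Z0 = {Wait, Crit}, add states with some successor in Z. Z1 = {Wait, Crit, Store}; fixed.
Sat(EF ((done ∧ ready) ∧ done)) = {Wait, Crit, Store}
A[¬ready U EF ((done ∧ ready) ∧ done)]: least fixpoint, start Z0 = Sat(EF ((done ∧ ready) ∧ done)) = {Wait, Crit, Store}, add states in Sat(¬ready) with every successor in Z. Already a fixed point.
Sat(A[¬ready U EF ((done ∧ ready) ∧ done)]) = {Wait, Crit, Store}

{Wait, Crit, Store}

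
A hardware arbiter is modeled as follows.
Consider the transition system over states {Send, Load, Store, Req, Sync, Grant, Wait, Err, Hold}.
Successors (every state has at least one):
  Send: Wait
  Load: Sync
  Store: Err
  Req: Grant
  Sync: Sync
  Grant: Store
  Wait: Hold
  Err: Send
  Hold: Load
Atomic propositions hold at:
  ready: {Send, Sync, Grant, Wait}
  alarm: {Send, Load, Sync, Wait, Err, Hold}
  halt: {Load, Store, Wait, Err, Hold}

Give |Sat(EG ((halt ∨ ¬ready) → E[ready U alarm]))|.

Sat(¬ready) = {Load, Store, Req, Err, Hold}
Sat(halt ∨ ¬ready) = {Load, Store, Req, Wait, Err, Hold}
E[ready U alarm]: least fixpoint, start Z0 = Sat(alarm) = {Send, Load, Sync, Wait, Err, Hold}, add states in Sat(ready) with some successor in Z. Already a fixed point.
Sat(E[ready U alarm]) = {Send, Load, Sync, Wait, Err, Hold}
Sat((halt ∨ ¬ready) → E[ready U alarm]) = {Send, Load, Sync, Grant, Wait, Err, Hold}
EG ((halt ∨ ¬ready) → E[ready U alarm]): greatest fixpoint, start Z0 = {Send, Load, Sync, Grant, Wait, Err, Hold}, keep only states in Sat with some successor in Z. Z1 = {Send, Load, Sync, Wait, Err, Hold}; fixed.
Sat(EG ((halt ∨ ¬ready) → E[ready U alarm])) = {Send, Load, Sync, Wait, Err, Hold}
|Sat(EG ((halt ∨ ¬ready) → E[ready U alarm]))| = |{Send, Load, Sync, Wait, Err, Hold}| = 6.

6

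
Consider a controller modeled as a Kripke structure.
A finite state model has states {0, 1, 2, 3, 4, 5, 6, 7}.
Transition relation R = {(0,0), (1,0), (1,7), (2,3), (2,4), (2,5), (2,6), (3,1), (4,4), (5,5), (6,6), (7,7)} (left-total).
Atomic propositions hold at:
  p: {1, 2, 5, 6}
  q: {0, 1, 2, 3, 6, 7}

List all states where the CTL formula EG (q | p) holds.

{0, 1, 2, 3, 5, 6, 7}

Sat(q | p) = {0, 1, 2, 3, 5, 6, 7}
EG (q | p): greatest fixpoint, start Z0 = {0, 1, 2, 3, 5, 6, 7}, keep only states in Sat with some successor in Z. Already a fixed point.
Sat(EG (q | p)) = {0, 1, 2, 3, 5, 6, 7}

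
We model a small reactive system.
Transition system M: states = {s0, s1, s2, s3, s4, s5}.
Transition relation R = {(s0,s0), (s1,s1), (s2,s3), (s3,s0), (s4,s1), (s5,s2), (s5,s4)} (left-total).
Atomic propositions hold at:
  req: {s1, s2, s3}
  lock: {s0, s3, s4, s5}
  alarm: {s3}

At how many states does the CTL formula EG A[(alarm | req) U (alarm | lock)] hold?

Sat(alarm | req) = {s1, s2, s3}
Sat(alarm | lock) = {s0, s3, s4, s5}
A[(alarm | req) U (alarm | lock)]: least fixpoint, start Z0 = Sat((alarm | lock)) = {s0, s3, s4, s5}, add states in Sat(alarm | req) with every successor in Z. Z1 = {s0, s2, s3, s4, s5}; fixed.
Sat(A[(alarm | req) U (alarm | lock)]) = {s0, s2, s3, s4, s5}
EG A[(alarm | req) U (alarm | lock)]: greatest fixpoint, start Z0 = {s0, s2, s3, s4, s5}, keep only states in Sat with some successor in Z. Z1 = {s0, s2, s3, s5}; fixed.
Sat(EG A[(alarm | req) U (alarm | lock)]) = {s0, s2, s3, s5}
|Sat(EG A[(alarm | req) U (alarm | lock)])| = |{s0, s2, s3, s5}| = 4.

4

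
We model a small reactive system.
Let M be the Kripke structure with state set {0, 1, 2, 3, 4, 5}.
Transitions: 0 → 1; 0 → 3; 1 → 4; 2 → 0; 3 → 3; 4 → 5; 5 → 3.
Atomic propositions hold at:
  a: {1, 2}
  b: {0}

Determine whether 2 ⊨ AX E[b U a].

Yes

E[b U a]: least fixpoint, start Z0 = Sat(a) = {1, 2}, add states in Sat(b) with some successor in Z. Z1 = {0, 1, 2}; fixed.
Sat(E[b U a]) = {0, 1, 2}
Sat(AX E[b U a]) = {s : every successor in {0, 1, 2}} = {2}
2 ∈ Sat(AX E[b U a]) = {2}, so the formula holds at 2.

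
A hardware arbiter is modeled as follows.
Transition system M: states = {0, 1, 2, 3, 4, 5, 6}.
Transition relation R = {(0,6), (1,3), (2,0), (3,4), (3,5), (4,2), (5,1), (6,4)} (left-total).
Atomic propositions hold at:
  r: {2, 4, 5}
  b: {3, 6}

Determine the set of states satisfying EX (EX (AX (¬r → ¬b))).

Sat(¬r) = {0, 1, 3, 6}
Sat(¬b) = {0, 1, 2, 4, 5}
Sat(¬r → ¬b) = {0, 1, 2, 4, 5}
Sat(AX (¬r → ¬b)) = {s : every successor in {0, 1, 2, 4, 5}} = {2, 3, 4, 5, 6}
Sat(EX (AX (¬r → ¬b))) = {s : some successor in {2, 3, 4, 5, 6}} = {0, 1, 3, 4, 6}
Sat(EX (EX (AX (¬r → ¬b)))) = {s : some successor in {0, 1, 3, 4, 6}} = {0, 1, 2, 3, 5, 6}

{0, 1, 2, 3, 5, 6}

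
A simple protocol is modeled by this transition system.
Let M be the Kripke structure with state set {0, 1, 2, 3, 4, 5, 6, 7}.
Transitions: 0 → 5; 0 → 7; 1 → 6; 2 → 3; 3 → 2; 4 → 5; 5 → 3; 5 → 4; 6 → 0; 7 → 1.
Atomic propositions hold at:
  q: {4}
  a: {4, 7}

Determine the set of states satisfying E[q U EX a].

{0, 4, 5}

Sat(EX a) = {s : some successor in {4, 7}} = {0, 5}
E[q U EX a]: least fixpoint, start Z0 = Sat(EX a) = {0, 5}, add states in Sat(q) with some successor in Z. Z1 = {0, 4, 5}; fixed.
Sat(E[q U EX a]) = {0, 4, 5}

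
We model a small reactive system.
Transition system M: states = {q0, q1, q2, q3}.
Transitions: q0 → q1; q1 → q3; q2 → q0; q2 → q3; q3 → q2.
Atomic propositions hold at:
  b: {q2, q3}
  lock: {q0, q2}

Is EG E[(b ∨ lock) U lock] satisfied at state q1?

No

Sat(b ∨ lock) = {q0, q2, q3}
E[(b ∨ lock) U lock]: least fixpoint, start Z0 = Sat(lock) = {q0, q2}, add states in Sat(b ∨ lock) with some successor in Z. Z1 = {q0, q2, q3}; fixed.
Sat(E[(b ∨ lock) U lock]) = {q0, q2, q3}
EG E[(b ∨ lock) U lock]: greatest fixpoint, start Z0 = {q0, q2, q3}, keep only states in Sat with some successor in Z. Z1 = {q2, q3}; fixed.
Sat(EG E[(b ∨ lock) U lock]) = {q2, q3}
q1 ∉ Sat(EG E[(b ∨ lock) U lock]) = {q2, q3}, so the formula does not hold at q1.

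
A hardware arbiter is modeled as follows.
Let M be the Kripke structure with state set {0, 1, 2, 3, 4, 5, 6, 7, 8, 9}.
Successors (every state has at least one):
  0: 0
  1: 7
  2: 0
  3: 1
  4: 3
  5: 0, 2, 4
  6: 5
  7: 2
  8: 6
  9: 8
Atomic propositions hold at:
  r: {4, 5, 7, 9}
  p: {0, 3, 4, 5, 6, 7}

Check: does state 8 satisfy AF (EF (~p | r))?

Yes

Sat(~p) = {1, 2, 8, 9}
Sat(~p | r) = {1, 2, 4, 5, 7, 8, 9}
EF (~p | r): least fixpoint, start Z0 = {1, 2, 4, 5, 7, 8, 9}, add states with some successor in Z. Z1 = {1, 2, 3, 4, 5, 6, 7, 8, 9}; fixed.
Sat(EF (~p | r)) = {1, 2, 3, 4, 5, 6, 7, 8, 9}
AF (EF (~p | r)): least fixpoint, start Z0 = {1, 2, 3, 4, 5, 6, 7, 8, 9}, add states with every successor in Z. Already a fixed point.
Sat(AF (EF (~p | r))) = {1, 2, 3, 4, 5, 6, 7, 8, 9}
8 ∈ Sat(AF (EF (~p | r))) = {1, 2, 3, 4, 5, 6, 7, 8, 9}, so the formula holds at 8.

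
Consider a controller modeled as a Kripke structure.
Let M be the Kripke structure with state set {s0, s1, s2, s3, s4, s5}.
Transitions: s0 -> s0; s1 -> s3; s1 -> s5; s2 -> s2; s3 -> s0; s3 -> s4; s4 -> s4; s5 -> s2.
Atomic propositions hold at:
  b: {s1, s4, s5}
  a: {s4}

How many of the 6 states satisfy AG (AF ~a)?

3

Sat(~a) = {s0, s1, s2, s3, s5}
AF ~a: least fixpoint, start Z0 = {s0, s1, s2, s3, s5}, add states with every successor in Z. Already a fixed point.
Sat(AF ~a) = {s0, s1, s2, s3, s5}
AG (AF ~a): greatest fixpoint, start Z0 = {s0, s1, s2, s3, s5}, keep only states in Sat with every successor in Z. Z1 = {s0, s1, s2, s5}; Z2 = {s0, s2, s5}; fixed.
Sat(AG (AF ~a)) = {s0, s2, s5}
|Sat(AG (AF ~a))| = |{s0, s2, s5}| = 3.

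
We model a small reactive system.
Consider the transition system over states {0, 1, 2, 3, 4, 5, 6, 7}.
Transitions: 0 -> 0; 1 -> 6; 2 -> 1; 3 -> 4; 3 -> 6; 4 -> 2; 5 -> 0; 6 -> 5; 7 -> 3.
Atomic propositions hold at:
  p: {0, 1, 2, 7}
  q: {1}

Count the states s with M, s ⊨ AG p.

AG p: greatest fixpoint, start Z0 = {0, 1, 2, 7}, keep only states in Sat with every successor in Z. Z1 = {0, 2}; Z2 = {0}; fixed.
Sat(AG p) = {0}
|Sat(AG p)| = |{0}| = 1.

1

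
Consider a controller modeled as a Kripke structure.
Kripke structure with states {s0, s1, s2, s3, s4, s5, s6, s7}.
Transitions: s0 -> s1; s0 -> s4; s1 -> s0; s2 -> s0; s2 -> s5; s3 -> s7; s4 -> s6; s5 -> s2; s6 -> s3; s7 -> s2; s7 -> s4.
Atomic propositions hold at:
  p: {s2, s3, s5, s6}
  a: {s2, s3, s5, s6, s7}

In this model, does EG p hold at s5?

EG p: greatest fixpoint, start Z0 = {s2, s3, s5, s6}, keep only states in Sat with some successor in Z. Z1 = {s2, s5, s6}; Z2 = {s2, s5}; fixed.
Sat(EG p) = {s2, s5}
s5 ∈ Sat(EG p) = {s2, s5}, so the formula holds at s5.

Yes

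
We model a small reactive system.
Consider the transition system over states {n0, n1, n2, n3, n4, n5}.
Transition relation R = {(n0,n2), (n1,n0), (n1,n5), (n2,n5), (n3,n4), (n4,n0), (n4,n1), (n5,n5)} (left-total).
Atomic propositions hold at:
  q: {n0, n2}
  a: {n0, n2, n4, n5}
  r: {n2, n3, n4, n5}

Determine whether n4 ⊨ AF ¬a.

No

Sat(¬a) = {n1, n3}
AF ¬a: least fixpoint, start Z0 = {n1, n3}, add states with every successor in Z. Already a fixed point.
Sat(AF ¬a) = {n1, n3}
n4 ∉ Sat(AF ¬a) = {n1, n3}, so the formula does not hold at n4.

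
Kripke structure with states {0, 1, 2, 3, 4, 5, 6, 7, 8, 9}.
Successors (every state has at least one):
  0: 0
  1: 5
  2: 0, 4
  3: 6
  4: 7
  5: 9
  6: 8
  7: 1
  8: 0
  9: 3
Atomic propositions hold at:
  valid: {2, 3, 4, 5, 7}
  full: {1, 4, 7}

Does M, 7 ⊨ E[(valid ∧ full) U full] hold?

Sat(valid ∧ full) = {4, 7}
E[(valid ∧ full) U full]: least fixpoint, start Z0 = Sat(full) = {1, 4, 7}, add states in Sat(valid ∧ full) with some successor in Z. Already a fixed point.
Sat(E[(valid ∧ full) U full]) = {1, 4, 7}
7 ∈ Sat(E[(valid ∧ full) U full]) = {1, 4, 7}, so the formula holds at 7.

Yes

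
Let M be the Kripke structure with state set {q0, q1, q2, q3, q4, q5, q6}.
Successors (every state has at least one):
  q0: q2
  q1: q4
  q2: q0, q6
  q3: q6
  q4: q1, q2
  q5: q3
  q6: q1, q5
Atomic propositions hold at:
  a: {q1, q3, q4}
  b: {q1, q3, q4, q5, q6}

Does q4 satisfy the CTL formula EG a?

EG a: greatest fixpoint, start Z0 = {q1, q3, q4}, keep only states in Sat with some successor in Z. Z1 = {q1, q4}; fixed.
Sat(EG a) = {q1, q4}
q4 ∈ Sat(EG a) = {q1, q4}, so the formula holds at q4.

Yes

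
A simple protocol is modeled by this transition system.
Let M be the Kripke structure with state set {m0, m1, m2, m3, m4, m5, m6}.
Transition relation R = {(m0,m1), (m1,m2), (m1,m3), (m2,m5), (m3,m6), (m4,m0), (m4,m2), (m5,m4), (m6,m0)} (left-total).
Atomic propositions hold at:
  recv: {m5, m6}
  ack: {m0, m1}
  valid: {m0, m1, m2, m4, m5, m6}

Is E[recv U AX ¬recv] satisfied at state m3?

Sat(¬recv) = {m0, m1, m2, m3, m4}
Sat(AX ¬recv) = {s : every successor in {m0, m1, m2, m3, m4}} = {m0, m1, m4, m5, m6}
E[recv U AX ¬recv]: least fixpoint, start Z0 = Sat(AX ¬recv) = {m0, m1, m4, m5, m6}, add states in Sat(recv) with some successor in Z. Already a fixed point.
Sat(E[recv U AX ¬recv]) = {m0, m1, m4, m5, m6}
m3 ∉ Sat(E[recv U AX ¬recv]) = {m0, m1, m4, m5, m6}, so the formula does not hold at m3.

No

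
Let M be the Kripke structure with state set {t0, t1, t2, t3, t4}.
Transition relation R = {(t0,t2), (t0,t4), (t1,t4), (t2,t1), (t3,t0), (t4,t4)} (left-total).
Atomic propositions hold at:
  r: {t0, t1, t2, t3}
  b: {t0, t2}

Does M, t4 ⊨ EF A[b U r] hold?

No

A[b U r]: least fixpoint, start Z0 = Sat(r) = {t0, t1, t2, t3}, add states in Sat(b) with every successor in Z. Already a fixed point.
Sat(A[b U r]) = {t0, t1, t2, t3}
EF A[b U r]: least fixpoint, start Z0 = {t0, t1, t2, t3}, add states with some successor in Z. Already a fixed point.
Sat(EF A[b U r]) = {t0, t1, t2, t3}
t4 ∉ Sat(EF A[b U r]) = {t0, t1, t2, t3}, so the formula does not hold at t4.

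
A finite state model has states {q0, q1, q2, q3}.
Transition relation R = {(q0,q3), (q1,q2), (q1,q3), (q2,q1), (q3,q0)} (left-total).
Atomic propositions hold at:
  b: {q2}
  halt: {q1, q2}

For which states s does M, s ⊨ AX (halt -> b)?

{q0, q1, q3}

Sat(halt -> b) = {q0, q2, q3}
Sat(AX (halt -> b)) = {s : every successor in {q0, q2, q3}} = {q0, q1, q3}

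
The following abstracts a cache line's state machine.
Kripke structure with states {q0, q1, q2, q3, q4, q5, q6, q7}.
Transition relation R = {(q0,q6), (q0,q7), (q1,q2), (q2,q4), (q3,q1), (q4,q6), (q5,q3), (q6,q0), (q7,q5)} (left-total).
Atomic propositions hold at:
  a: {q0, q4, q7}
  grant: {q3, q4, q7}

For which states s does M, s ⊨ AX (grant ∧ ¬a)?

Sat(¬a) = {q1, q2, q3, q5, q6}
Sat(grant ∧ ¬a) = {q3}
Sat(AX (grant ∧ ¬a)) = {s : every successor in {q3}} = {q5}

{q5}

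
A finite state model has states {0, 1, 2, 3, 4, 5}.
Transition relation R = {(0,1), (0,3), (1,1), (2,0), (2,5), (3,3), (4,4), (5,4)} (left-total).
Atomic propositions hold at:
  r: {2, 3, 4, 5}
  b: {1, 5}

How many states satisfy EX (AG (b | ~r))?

2

Sat(~r) = {0, 1}
Sat(b | ~r) = {0, 1, 5}
AG (b | ~r): greatest fixpoint, start Z0 = {0, 1, 5}, keep only states in Sat with every successor in Z. Z1 = {1}; fixed.
Sat(AG (b | ~r)) = {1}
Sat(EX (AG (b | ~r))) = {s : some successor in {1}} = {0, 1}
|Sat(EX (AG (b | ~r)))| = |{0, 1}| = 2.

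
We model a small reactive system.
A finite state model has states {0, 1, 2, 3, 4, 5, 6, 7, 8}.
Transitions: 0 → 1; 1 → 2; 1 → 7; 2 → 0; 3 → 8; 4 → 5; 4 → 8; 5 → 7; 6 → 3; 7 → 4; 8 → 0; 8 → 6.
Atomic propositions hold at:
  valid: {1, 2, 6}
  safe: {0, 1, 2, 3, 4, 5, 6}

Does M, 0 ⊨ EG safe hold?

EG safe: greatest fixpoint, start Z0 = {0, 1, 2, 3, 4, 5, 6}, keep only states in Sat with some successor in Z. Z1 = {0, 1, 2, 4, 6}; Z2 = {0, 1, 2}; fixed.
Sat(EG safe) = {0, 1, 2}
0 ∈ Sat(EG safe) = {0, 1, 2}, so the formula holds at 0.

Yes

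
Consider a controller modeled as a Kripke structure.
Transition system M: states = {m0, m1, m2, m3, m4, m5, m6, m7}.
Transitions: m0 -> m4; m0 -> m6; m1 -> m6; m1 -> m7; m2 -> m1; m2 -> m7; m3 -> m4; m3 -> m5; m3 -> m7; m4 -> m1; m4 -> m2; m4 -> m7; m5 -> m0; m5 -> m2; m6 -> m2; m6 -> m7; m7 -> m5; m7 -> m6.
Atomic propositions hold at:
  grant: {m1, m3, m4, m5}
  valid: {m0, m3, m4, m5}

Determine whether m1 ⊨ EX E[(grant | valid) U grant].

No

Sat(grant | valid) = {m0, m1, m3, m4, m5}
E[(grant | valid) U grant]: least fixpoint, start Z0 = Sat(grant) = {m1, m3, m4, m5}, add states in Sat(grant | valid) with some successor in Z. Z1 = {m0, m1, m3, m4, m5}; fixed.
Sat(E[(grant | valid) U grant]) = {m0, m1, m3, m4, m5}
Sat(EX E[(grant | valid) U grant]) = {s : some successor in {m0, m1, m3, m4, m5}} = {m0, m2, m3, m4, m5, m7}
m1 ∉ Sat(EX E[(grant | valid) U grant]) = {m0, m2, m3, m4, m5, m7}, so the formula does not hold at m1.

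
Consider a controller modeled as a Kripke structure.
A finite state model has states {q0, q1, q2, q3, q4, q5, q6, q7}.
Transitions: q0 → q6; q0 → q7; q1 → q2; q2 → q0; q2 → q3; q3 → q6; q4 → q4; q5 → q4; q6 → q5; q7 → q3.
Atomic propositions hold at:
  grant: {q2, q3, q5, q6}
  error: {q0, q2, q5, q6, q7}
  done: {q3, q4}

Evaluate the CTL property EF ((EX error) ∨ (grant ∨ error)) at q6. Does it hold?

Yes

Sat(EX error) = {s : some successor in {q0, q2, q5, q6, q7}} = {q0, q1, q2, q3, q6}
Sat(grant ∨ error) = {q0, q2, q3, q5, q6, q7}
Sat((EX error) ∨ (grant ∨ error)) = {q0, q1, q2, q3, q5, q6, q7}
EF ((EX error) ∨ (grant ∨ error)): least fixpoint, start Z0 = {q0, q1, q2, q3, q5, q6, q7}, add states with some successor in Z. Already a fixed point.
Sat(EF ((EX error) ∨ (grant ∨ error))) = {q0, q1, q2, q3, q5, q6, q7}
q6 ∈ Sat(EF ((EX error) ∨ (grant ∨ error))) = {q0, q1, q2, q3, q5, q6, q7}, so the formula holds at q6.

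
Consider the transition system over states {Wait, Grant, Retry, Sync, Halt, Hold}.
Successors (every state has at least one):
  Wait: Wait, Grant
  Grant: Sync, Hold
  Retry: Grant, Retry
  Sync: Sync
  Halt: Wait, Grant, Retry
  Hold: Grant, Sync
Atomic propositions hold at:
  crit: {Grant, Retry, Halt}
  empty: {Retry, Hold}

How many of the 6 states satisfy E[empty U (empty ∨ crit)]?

Sat(empty ∨ crit) = {Grant, Retry, Halt, Hold}
E[empty U (empty ∨ crit)]: least fixpoint, start Z0 = Sat((empty ∨ crit)) = {Grant, Retry, Halt, Hold}, add states in Sat(empty) with some successor in Z. Already a fixed point.
Sat(E[empty U (empty ∨ crit)]) = {Grant, Retry, Halt, Hold}
|Sat(E[empty U (empty ∨ crit)])| = |{Grant, Retry, Halt, Hold}| = 4.

4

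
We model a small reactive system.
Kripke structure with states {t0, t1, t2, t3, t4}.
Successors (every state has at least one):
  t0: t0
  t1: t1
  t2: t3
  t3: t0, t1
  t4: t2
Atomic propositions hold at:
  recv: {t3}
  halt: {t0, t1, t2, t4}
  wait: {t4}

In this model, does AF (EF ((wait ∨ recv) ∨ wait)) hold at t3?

Sat(wait ∨ recv) = {t3, t4}
Sat((wait ∨ recv) ∨ wait) = {t3, t4}
EF ((wait ∨ recv) ∨ wait): least fixpoint, start Z0 = {t3, t4}, add states with some successor in Z. Z1 = {t2, t3, t4}; fixed.
Sat(EF ((wait ∨ recv) ∨ wait)) = {t2, t3, t4}
AF (EF ((wait ∨ recv) ∨ wait)): least fixpoint, start Z0 = {t2, t3, t4}, add states with every successor in Z. Already a fixed point.
Sat(AF (EF ((wait ∨ recv) ∨ wait))) = {t2, t3, t4}
t3 ∈ Sat(AF (EF ((wait ∨ recv) ∨ wait))) = {t2, t3, t4}, so the formula holds at t3.

Yes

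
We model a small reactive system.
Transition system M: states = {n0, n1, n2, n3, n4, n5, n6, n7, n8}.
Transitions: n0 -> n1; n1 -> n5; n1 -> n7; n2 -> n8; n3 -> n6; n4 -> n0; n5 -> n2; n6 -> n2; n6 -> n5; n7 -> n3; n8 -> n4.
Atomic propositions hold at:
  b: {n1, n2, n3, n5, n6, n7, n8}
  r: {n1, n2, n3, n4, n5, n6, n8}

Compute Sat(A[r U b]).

A[r U b]: least fixpoint, start Z0 = Sat(b) = {n1, n2, n3, n5, n6, n7, n8}, add states in Sat(r) with every successor in Z. Already a fixed point.
Sat(A[r U b]) = {n1, n2, n3, n5, n6, n7, n8}

{n1, n2, n3, n5, n6, n7, n8}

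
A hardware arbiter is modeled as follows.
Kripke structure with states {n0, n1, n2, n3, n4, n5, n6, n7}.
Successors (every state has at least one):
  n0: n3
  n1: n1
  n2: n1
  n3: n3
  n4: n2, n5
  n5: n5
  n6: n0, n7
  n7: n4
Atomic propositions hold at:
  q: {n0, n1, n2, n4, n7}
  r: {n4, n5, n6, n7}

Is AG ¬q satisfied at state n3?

Yes

Sat(¬q) = {n3, n5, n6}
AG ¬q: greatest fixpoint, start Z0 = {n3, n5, n6}, keep only states in Sat with every successor in Z. Z1 = {n3, n5}; fixed.
Sat(AG ¬q) = {n3, n5}
n3 ∈ Sat(AG ¬q) = {n3, n5}, so the formula holds at n3.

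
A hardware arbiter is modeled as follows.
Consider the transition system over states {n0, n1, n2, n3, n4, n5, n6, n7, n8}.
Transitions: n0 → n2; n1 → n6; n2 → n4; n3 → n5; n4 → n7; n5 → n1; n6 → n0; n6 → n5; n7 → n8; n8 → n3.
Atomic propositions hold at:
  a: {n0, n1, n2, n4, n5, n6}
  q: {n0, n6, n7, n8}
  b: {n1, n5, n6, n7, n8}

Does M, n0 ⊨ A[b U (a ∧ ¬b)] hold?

Sat(¬b) = {n0, n2, n3, n4}
Sat(a ∧ ¬b) = {n0, n2, n4}
A[b U (a ∧ ¬b)]: least fixpoint, start Z0 = Sat((a ∧ ¬b)) = {n0, n2, n4}, add states in Sat(b) with every successor in Z. Already a fixed point.
Sat(A[b U (a ∧ ¬b)]) = {n0, n2, n4}
n0 ∈ Sat(A[b U (a ∧ ¬b)]) = {n0, n2, n4}, so the formula holds at n0.

Yes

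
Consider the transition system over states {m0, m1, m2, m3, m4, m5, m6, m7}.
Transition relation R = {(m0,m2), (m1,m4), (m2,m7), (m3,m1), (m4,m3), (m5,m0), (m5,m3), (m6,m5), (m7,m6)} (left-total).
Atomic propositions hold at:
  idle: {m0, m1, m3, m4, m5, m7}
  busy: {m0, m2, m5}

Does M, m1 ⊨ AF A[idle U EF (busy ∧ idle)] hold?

No

Sat(busy ∧ idle) = {m0, m5}
EF (busy ∧ idle): least fixpoint, start Z0 = {m0, m5}, add states with some successor in Z. Z1 = {m0, m5, m6}; Z2 = {m0, m5, m6, m7}; Z3 = {m0, m2, m5, m6, m7}; fixed.
Sat(EF (busy ∧ idle)) = {m0, m2, m5, m6, m7}
A[idle U EF (busy ∧ idle)]: least fixpoint, start Z0 = Sat(EF (busy ∧ idle)) = {m0, m2, m5, m6, m7}, add states in Sat(idle) with every successor in Z. Already a fixed point.
Sat(A[idle U EF (busy ∧ idle)]) = {m0, m2, m5, m6, m7}
AF A[idle U EF (busy ∧ idle)]: least fixpoint, start Z0 = {m0, m2, m5, m6, m7}, add states with every successor in Z. Already a fixed point.
Sat(AF A[idle U EF (busy ∧ idle)]) = {m0, m2, m5, m6, m7}
m1 ∉ Sat(AF A[idle U EF (busy ∧ idle)]) = {m0, m2, m5, m6, m7}, so the formula does not hold at m1.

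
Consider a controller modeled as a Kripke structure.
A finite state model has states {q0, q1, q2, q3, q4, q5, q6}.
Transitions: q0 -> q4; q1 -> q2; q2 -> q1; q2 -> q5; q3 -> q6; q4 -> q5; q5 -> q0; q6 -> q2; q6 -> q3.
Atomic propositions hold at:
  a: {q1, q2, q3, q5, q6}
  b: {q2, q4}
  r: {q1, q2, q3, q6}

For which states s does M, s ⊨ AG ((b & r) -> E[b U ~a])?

{q0, q4, q5}

Sat(b & r) = {q2}
Sat(~a) = {q0, q4}
E[b U ~a]: least fixpoint, start Z0 = Sat(~a) = {q0, q4}, add states in Sat(b) with some successor in Z. Already a fixed point.
Sat(E[b U ~a]) = {q0, q4}
Sat((b & r) -> E[b U ~a]) = {q0, q1, q3, q4, q5, q6}
AG ((b & r) -> E[b U ~a]): greatest fixpoint, start Z0 = {q0, q1, q3, q4, q5, q6}, keep only states in Sat with every successor in Z. Z1 = {q0, q3, q4, q5}; Z2 = {q0, q4, q5}; fixed.
Sat(AG ((b & r) -> E[b U ~a])) = {q0, q4, q5}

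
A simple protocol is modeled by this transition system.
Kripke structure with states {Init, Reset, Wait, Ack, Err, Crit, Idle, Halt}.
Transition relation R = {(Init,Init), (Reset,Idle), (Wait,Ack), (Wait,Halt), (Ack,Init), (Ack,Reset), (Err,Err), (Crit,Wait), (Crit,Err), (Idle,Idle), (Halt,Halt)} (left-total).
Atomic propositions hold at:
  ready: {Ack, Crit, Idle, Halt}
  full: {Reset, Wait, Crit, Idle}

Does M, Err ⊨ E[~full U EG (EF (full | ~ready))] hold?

Sat(~full) = {Init, Ack, Err, Halt}
Sat(~ready) = {Init, Reset, Wait, Err}
Sat(full | ~ready) = {Init, Reset, Wait, Err, Crit, Idle}
EF (full | ~ready): least fixpoint, start Z0 = {Init, Reset, Wait, Err, Crit, Idle}, add states with some successor in Z. Z1 = {Init, Reset, Wait, Ack, Err, Crit, Idle}; fixed.
Sat(EF (full | ~ready)) = {Init, Reset, Wait, Ack, Err, Crit, Idle}
EG (EF (full | ~ready)): greatest fixpoint, start Z0 = {Init, Reset, Wait, Ack, Err, Crit, Idle}, keep only states in Sat with some successor in Z. Already a fixed point.
Sat(EG (EF (full | ~ready))) = {Init, Reset, Wait, Ack, Err, Crit, Idle}
E[~full U EG (EF (full | ~ready))]: least fixpoint, start Z0 = Sat(EG (EF (full | ~ready))) = {Init, Reset, Wait, Ack, Err, Crit, Idle}, add states in Sat(~full) with some successor in Z. Already a fixed point.
Sat(E[~full U EG (EF (full | ~ready))]) = {Init, Reset, Wait, Ack, Err, Crit, Idle}
Err ∈ Sat(E[~full U EG (EF (full | ~ready))]) = {Init, Reset, Wait, Ack, Err, Crit, Idle}, so the formula holds at Err.

Yes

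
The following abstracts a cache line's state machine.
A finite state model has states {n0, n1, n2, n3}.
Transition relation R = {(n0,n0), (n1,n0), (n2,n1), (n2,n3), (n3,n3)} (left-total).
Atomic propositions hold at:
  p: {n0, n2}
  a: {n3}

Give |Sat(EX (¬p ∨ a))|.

Sat(¬p) = {n1, n3}
Sat(¬p ∨ a) = {n1, n3}
Sat(EX (¬p ∨ a)) = {s : some successor in {n1, n3}} = {n2, n3}
|Sat(EX (¬p ∨ a))| = |{n2, n3}| = 2.

2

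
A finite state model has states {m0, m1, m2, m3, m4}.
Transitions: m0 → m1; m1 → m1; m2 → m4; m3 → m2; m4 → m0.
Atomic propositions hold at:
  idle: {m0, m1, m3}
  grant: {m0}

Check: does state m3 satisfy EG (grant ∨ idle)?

No

Sat(grant ∨ idle) = {m0, m1, m3}
EG (grant ∨ idle): greatest fixpoint, start Z0 = {m0, m1, m3}, keep only states in Sat with some successor in Z. Z1 = {m0, m1}; fixed.
Sat(EG (grant ∨ idle)) = {m0, m1}
m3 ∉ Sat(EG (grant ∨ idle)) = {m0, m1}, so the formula does not hold at m3.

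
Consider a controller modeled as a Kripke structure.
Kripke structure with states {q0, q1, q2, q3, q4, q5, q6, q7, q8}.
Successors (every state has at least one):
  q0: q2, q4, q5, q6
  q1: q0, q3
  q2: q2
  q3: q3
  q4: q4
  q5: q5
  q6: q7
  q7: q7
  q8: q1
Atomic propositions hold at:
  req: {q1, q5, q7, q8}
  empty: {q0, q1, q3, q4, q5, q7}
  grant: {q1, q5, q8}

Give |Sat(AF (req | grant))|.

Sat(req | grant) = {q1, q5, q7, q8}
AF (req | grant): least fixpoint, start Z0 = {q1, q5, q7, q8}, add states with every successor in Z. Z1 = {q1, q5, q6, q7, q8}; fixed.
Sat(AF (req | grant)) = {q1, q5, q6, q7, q8}
|Sat(AF (req | grant))| = |{q1, q5, q6, q7, q8}| = 5.

5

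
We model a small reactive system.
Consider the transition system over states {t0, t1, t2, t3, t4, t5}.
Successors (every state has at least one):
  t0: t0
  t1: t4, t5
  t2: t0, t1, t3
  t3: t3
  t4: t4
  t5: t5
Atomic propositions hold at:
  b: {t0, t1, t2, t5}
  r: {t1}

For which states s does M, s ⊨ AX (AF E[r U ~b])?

Sat(~b) = {t3, t4}
E[r U ~b]: least fixpoint, start Z0 = Sat(~b) = {t3, t4}, add states in Sat(r) with some successor in Z. Z1 = {t1, t3, t4}; fixed.
Sat(E[r U ~b]) = {t1, t3, t4}
AF E[r U ~b]: least fixpoint, start Z0 = {t1, t3, t4}, add states with every successor in Z. Already a fixed point.
Sat(AF E[r U ~b]) = {t1, t3, t4}
Sat(AX (AF E[r U ~b])) = {s : every successor in {t1, t3, t4}} = {t3, t4}

{t3, t4}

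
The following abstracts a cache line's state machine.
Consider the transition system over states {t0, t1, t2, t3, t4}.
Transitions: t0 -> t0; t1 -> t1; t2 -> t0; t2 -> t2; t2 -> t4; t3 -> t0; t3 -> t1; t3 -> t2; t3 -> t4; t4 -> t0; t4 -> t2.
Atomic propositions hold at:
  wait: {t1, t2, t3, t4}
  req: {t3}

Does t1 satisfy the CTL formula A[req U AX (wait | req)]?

Yes

Sat(wait | req) = {t1, t2, t3, t4}
Sat(AX (wait | req)) = {s : every successor in {t1, t2, t3, t4}} = {t1}
A[req U AX (wait | req)]: least fixpoint, start Z0 = Sat(AX (wait | req)) = {t1}, add states in Sat(req) with every successor in Z. Already a fixed point.
Sat(A[req U AX (wait | req)]) = {t1}
t1 ∈ Sat(A[req U AX (wait | req)]) = {t1}, so the formula holds at t1.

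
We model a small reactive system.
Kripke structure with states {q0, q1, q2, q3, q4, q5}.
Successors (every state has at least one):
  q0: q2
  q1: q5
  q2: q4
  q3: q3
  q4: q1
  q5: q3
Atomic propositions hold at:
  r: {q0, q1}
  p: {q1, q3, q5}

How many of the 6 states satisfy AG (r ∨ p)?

3

Sat(r ∨ p) = {q0, q1, q3, q5}
AG (r ∨ p): greatest fixpoint, start Z0 = {q0, q1, q3, q5}, keep only states in Sat with every successor in Z. Z1 = {q1, q3, q5}; fixed.
Sat(AG (r ∨ p)) = {q1, q3, q5}
|Sat(AG (r ∨ p))| = |{q1, q3, q5}| = 3.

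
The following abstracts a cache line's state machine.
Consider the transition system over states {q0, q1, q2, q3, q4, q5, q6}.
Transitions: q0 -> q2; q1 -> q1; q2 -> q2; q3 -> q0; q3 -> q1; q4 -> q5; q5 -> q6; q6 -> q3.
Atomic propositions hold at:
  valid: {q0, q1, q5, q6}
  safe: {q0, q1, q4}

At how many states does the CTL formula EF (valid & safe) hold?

6

Sat(valid & safe) = {q0, q1}
EF (valid & safe): least fixpoint, start Z0 = {q0, q1}, add states with some successor in Z. Z1 = {q0, q1, q3}; Z2 = {q0, q1, q3, q6}; Z3 = {q0, q1, q3, q5, q6}; Z4 = {q0, q1, q3, q4, q5, q6}; fixed.
Sat(EF (valid & safe)) = {q0, q1, q3, q4, q5, q6}
|Sat(EF (valid & safe))| = |{q0, q1, q3, q4, q5, q6}| = 6.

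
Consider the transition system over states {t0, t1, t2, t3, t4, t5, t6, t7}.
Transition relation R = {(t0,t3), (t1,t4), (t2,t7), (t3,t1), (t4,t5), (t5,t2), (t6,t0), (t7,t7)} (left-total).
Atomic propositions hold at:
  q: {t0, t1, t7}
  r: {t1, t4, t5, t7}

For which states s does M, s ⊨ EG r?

EG r: greatest fixpoint, start Z0 = {t1, t4, t5, t7}, keep only states in Sat with some successor in Z. Z1 = {t1, t4, t7}; Z2 = {t1, t7}; Z3 = {t7}; fixed.
Sat(EG r) = {t7}

{t7}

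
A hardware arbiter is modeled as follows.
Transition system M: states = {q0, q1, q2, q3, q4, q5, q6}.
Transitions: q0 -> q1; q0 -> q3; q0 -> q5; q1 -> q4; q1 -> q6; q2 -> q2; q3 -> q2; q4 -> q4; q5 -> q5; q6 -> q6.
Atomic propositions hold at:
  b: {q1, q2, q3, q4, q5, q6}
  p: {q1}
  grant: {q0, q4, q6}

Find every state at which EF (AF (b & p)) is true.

{q0, q1}

Sat(b & p) = {q1}
AF (b & p): least fixpoint, start Z0 = {q1}, add states with every successor in Z. Already a fixed point.
Sat(AF (b & p)) = {q1}
EF (AF (b & p)): least fixpoint, start Z0 = {q1}, add states with some successor in Z. Z1 = {q0, q1}; fixed.
Sat(EF (AF (b & p))) = {q0, q1}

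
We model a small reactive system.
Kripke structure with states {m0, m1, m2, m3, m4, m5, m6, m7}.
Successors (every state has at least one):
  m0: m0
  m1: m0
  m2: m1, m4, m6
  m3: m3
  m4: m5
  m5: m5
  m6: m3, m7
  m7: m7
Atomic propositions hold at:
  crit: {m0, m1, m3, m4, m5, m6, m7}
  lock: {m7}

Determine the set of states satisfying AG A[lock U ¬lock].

{m0, m1, m3, m4, m5}

Sat(¬lock) = {m0, m1, m2, m3, m4, m5, m6}
A[lock U ¬lock]: least fixpoint, start Z0 = Sat(¬lock) = {m0, m1, m2, m3, m4, m5, m6}, add states in Sat(lock) with every successor in Z. Already a fixed point.
Sat(A[lock U ¬lock]) = {m0, m1, m2, m3, m4, m5, m6}
AG A[lock U ¬lock]: greatest fixpoint, start Z0 = {m0, m1, m2, m3, m4, m5, m6}, keep only states in Sat with every successor in Z. Z1 = {m0, m1, m2, m3, m4, m5}; Z2 = {m0, m1, m3, m4, m5}; fixed.
Sat(AG A[lock U ¬lock]) = {m0, m1, m3, m4, m5}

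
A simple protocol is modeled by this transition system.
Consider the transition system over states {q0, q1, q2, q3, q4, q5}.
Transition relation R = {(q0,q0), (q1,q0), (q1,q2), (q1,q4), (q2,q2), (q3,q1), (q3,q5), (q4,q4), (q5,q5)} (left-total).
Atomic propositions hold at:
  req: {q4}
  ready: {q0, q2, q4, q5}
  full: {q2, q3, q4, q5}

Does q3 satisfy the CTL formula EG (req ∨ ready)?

Sat(req ∨ ready) = {q0, q2, q4, q5}
EG (req ∨ ready): greatest fixpoint, start Z0 = {q0, q2, q4, q5}, keep only states in Sat with some successor in Z. Already a fixed point.
Sat(EG (req ∨ ready)) = {q0, q2, q4, q5}
q3 ∉ Sat(EG (req ∨ ready)) = {q0, q2, q4, q5}, so the formula does not hold at q3.

No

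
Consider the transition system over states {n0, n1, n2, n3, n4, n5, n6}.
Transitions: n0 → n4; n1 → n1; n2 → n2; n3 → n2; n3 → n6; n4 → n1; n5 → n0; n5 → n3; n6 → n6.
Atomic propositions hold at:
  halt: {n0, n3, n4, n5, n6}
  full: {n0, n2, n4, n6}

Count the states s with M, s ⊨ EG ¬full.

Sat(¬full) = {n1, n3, n5}
EG ¬full: greatest fixpoint, start Z0 = {n1, n3, n5}, keep only states in Sat with some successor in Z. Z1 = {n1, n5}; Z2 = {n1}; fixed.
Sat(EG ¬full) = {n1}
|Sat(EG ¬full)| = |{n1}| = 1.

1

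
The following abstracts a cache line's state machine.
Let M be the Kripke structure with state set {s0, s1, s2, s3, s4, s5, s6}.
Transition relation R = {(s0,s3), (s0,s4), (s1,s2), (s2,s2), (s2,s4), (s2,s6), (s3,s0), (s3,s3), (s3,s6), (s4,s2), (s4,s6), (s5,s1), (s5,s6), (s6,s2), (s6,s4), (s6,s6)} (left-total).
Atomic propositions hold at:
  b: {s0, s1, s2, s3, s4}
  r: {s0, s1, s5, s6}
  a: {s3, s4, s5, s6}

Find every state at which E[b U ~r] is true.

Sat(~r) = {s2, s3, s4}
E[b U ~r]: least fixpoint, start Z0 = Sat(~r) = {s2, s3, s4}, add states in Sat(b) with some successor in Z. Z1 = {s0, s1, s2, s3, s4}; fixed.
Sat(E[b U ~r]) = {s0, s1, s2, s3, s4}

{s0, s1, s2, s3, s4}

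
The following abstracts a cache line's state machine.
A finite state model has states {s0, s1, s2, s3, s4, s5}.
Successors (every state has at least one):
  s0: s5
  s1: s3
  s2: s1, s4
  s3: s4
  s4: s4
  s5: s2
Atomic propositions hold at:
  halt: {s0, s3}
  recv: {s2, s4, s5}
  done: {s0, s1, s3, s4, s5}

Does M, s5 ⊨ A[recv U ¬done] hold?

Sat(¬done) = {s2}
A[recv U ¬done]: least fixpoint, start Z0 = Sat(¬done) = {s2}, add states in Sat(recv) with every successor in Z. Z1 = {s2, s5}; fixed.
Sat(A[recv U ¬done]) = {s2, s5}
s5 ∈ Sat(A[recv U ¬done]) = {s2, s5}, so the formula holds at s5.

Yes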